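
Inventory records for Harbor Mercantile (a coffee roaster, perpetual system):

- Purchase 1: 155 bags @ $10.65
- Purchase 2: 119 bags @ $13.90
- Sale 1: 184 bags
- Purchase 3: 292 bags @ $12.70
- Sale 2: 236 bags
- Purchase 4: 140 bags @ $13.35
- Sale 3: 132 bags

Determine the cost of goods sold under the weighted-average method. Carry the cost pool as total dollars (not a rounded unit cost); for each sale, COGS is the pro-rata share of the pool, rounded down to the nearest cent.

After Purchase 1: 155 on hand, pool $1,650.75 (≈ $10.6500 each)
After Purchase 2: 274 on hand, pool $3,304.85 (≈ $12.0615 each)
Sale 1, sell 184: 184/274 × $3,304.85 → $2,219.31
After Purchase 3: 382 on hand, pool $4,793.94 (≈ $12.5496 each)
Sale 2, sell 236: 236/382 × $4,793.94 → $2,961.70
After Purchase 4: 286 on hand, pool $3,701.24 (≈ $12.9414 each)
Sale 3, sell 132: 132/286 × $3,701.24 → $1,708.26
Total COGS = $2,219.31 + $2,961.70 + $1,708.26 = $6,889.27
Ending inventory (cost pool remaining) = $1,992.98

COGS = $6,889.27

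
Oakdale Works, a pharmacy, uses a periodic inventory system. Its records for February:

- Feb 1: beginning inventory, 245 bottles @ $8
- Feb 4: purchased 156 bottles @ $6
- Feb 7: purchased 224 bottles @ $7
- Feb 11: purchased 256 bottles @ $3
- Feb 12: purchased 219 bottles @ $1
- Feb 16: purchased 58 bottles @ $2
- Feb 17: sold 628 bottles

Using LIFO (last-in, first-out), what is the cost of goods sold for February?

COGS = $1,768

Feb 17, 628 sold [LIFO — newest first]: 58 @ $2 + 219 @ $1 + 256 @ $3 + 95 @ $7 = $1,768
Ending inventory: 245 @ $8 + 156 @ $6 + 129 @ $7 = $3,799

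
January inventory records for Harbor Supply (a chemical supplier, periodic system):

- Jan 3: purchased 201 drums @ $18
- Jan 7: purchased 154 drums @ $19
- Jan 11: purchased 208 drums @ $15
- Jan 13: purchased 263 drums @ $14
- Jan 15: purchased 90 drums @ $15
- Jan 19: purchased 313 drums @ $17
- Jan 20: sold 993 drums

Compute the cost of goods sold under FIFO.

COGS = $16,005

Jan 20, 993 sold [FIFO — oldest first]: 201 @ $18 + 154 @ $19 + 208 @ $15 + 263 @ $14 + 90 @ $15 + 77 @ $17 = $16,005
Ending inventory: 236 @ $17 = $4,012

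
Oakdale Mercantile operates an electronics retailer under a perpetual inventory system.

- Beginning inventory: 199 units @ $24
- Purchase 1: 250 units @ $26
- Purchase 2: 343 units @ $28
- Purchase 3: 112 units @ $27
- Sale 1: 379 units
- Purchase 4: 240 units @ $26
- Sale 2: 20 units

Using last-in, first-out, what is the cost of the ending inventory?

Ending inventory = $19,124

Sale 1 (379) [LIFO — newest first]: 112 @ $27 + 267 @ $28 = $10,500
Sale 2 (20) [LIFO — newest first]: 20 @ $26 = $520
Total COGS = $10,500 + $520 = $11,020
Ending inventory: 199 @ $24 + 250 @ $26 + 76 @ $28 + 220 @ $26 = $19,124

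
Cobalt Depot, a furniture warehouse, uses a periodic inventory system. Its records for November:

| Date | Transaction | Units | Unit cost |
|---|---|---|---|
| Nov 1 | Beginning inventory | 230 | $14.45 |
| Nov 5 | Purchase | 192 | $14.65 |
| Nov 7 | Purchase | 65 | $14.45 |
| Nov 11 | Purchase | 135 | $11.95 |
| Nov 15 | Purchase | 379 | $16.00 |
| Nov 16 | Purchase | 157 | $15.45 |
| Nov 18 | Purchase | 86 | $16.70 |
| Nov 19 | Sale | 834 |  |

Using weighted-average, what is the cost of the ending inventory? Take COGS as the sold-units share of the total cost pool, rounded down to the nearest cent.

Nov 19, sell 834: 834/1244 × $18,614.65 → $12,479.59
Ending inventory (cost pool remaining) = $6,135.06

Ending inventory = $6,135.06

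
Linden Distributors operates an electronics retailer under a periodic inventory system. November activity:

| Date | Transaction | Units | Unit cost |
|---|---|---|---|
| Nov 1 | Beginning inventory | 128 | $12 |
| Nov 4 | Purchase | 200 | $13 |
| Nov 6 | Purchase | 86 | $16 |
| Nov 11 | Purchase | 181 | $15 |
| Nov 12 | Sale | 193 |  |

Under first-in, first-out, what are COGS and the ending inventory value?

COGS = $2,381; ending inventory = $5,846

Nov 12, 193 sold [FIFO — oldest first]: 128 @ $12 + 65 @ $13 = $2,381
Ending inventory: 135 @ $13 + 86 @ $16 + 181 @ $15 = $5,846
Check: goods available $8,227 = COGS $2,381 + ending $5,846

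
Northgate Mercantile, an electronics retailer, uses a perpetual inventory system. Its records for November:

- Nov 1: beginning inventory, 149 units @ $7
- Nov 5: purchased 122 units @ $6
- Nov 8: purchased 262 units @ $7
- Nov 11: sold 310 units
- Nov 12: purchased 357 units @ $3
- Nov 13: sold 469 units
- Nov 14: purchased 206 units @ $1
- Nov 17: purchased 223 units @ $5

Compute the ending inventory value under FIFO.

Nov 11, 310 sold [FIFO — oldest first]: 149 @ $7 + 122 @ $6 + 39 @ $7 = $2,048
Nov 13, 469 sold [FIFO — oldest first]: 223 @ $7 + 246 @ $3 = $2,299
Total COGS = $2,048 + $2,299 = $4,347
Ending inventory: 111 @ $3 + 206 @ $1 + 223 @ $5 = $1,654
Check: goods available $6,001 = COGS $4,347 + ending $1,654

Ending inventory = $1,654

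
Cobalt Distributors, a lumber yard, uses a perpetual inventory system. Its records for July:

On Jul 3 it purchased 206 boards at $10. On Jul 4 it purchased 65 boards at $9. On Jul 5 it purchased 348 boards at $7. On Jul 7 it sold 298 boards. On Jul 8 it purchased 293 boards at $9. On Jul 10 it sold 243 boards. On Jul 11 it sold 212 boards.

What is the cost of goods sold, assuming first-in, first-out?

Jul 7, 298 sold [FIFO — oldest first]: 206 @ $10 + 65 @ $9 + 27 @ $7 = $2,834
Jul 10, 243 sold [FIFO — oldest first]: 243 @ $7 = $1,701
Jul 11, 212 sold [FIFO — oldest first]: 78 @ $7 + 134 @ $9 = $1,752
Total COGS = $2,834 + $1,701 + $1,752 = $6,287
Ending inventory: 159 @ $9 = $1,431

COGS = $6,287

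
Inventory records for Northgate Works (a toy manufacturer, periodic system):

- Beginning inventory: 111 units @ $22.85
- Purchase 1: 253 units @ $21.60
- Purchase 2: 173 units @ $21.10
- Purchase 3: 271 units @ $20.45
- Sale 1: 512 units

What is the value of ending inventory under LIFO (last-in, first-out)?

Sale 1 (512) [LIFO — newest first]: 271 @ $20.45 + 173 @ $21.10 + 68 @ $21.60 = $10,661.05
Ending inventory: 111 @ $22.85 + 185 @ $21.60 = $6,532.35

Ending inventory = $6,532.35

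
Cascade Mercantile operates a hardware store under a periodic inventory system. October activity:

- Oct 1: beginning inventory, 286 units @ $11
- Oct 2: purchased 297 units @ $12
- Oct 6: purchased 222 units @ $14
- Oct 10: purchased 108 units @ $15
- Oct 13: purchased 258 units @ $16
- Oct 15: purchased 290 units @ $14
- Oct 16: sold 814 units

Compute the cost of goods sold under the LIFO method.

COGS = $12,020

Oct 16, 814 sold [LIFO — newest first]: 290 @ $14 + 258 @ $16 + 108 @ $15 + 158 @ $14 = $12,020
Ending inventory: 286 @ $11 + 297 @ $12 + 64 @ $14 = $7,606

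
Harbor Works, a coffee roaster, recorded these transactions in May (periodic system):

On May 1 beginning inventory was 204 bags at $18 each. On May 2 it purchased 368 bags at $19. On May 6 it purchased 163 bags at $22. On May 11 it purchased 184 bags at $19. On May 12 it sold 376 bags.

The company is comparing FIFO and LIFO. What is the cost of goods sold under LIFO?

COGS = $7,633

FIFO COGS: 204 @ $18 + 172 @ $19 = $6,940
LIFO COGS: 184 @ $19 + 163 @ $22 + 29 @ $19 = $7,633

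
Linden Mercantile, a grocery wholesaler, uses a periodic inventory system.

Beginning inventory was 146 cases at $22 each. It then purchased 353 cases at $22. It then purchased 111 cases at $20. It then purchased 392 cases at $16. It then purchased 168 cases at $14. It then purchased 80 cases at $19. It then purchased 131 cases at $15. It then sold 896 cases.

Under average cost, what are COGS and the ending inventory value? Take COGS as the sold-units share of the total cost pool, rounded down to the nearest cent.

COGS = $16,419.31; ending inventory = $8,887.69

Sale 1, sell 896: 896/1381 × $25,307.00 → $16,419.31
Ending inventory (cost pool remaining) = $8,887.69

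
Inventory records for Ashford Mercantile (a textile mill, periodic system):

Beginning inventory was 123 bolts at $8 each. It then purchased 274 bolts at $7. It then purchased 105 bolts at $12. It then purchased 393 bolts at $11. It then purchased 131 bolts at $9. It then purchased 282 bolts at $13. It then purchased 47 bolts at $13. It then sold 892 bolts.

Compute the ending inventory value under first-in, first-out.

Sale 1 (892) [FIFO — oldest first]: 123 @ $8 + 274 @ $7 + 105 @ $12 + 390 @ $11 = $8,452
Ending inventory: 3 @ $11 + 131 @ $9 + 282 @ $13 + 47 @ $13 = $5,489
Check: goods available $13,941 = COGS $8,452 + ending $5,489

Ending inventory = $5,489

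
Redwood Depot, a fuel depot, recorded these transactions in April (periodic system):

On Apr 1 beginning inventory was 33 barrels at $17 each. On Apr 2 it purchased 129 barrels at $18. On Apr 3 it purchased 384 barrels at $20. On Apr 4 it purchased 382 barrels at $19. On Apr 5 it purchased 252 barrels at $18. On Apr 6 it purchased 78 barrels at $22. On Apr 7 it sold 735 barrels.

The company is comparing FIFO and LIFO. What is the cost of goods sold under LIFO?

FIFO COGS: 33 @ $17 + 129 @ $18 + 384 @ $20 + 189 @ $19 = $14,154
LIFO COGS: 78 @ $22 + 252 @ $18 + 382 @ $19 + 23 @ $20 = $13,970

COGS = $13,970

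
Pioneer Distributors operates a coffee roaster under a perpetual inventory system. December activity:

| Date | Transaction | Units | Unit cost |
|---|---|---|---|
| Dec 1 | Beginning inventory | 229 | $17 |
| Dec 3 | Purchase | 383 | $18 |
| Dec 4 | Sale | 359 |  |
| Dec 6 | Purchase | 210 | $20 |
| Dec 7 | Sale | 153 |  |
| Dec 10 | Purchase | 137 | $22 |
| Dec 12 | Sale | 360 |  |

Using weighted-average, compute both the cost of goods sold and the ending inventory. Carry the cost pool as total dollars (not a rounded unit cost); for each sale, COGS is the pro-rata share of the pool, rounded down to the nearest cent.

COGS = $16,285.94; ending inventory = $1,715.06

After Dec 1: 229 on hand, pool $3,893.00 (≈ $17.0000 each)
After Dec 3: 612 on hand, pool $10,787.00 (≈ $17.6258 each)
Dec 4, sell 359: 359/612 × $10,787.00 → $6,327.66
After Dec 6: 463 on hand, pool $8,659.34 (≈ $18.7027 each)
Dec 7, sell 153: 153/463 × $8,659.34 → $2,861.50
After Dec 10: 447 on hand, pool $8,811.84 (≈ $19.7133 each)
Dec 12, sell 360: 360/447 × $8,811.84 → $7,096.78
Total COGS = $6,327.66 + $2,861.50 + $7,096.78 = $16,285.94
Ending inventory (cost pool remaining) = $1,715.06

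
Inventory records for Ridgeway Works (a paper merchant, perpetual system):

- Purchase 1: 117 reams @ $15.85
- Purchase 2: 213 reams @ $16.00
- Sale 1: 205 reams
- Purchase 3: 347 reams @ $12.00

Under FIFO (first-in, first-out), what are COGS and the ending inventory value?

Sale 1 (205) [FIFO — oldest first]: 117 @ $15.85 + 88 @ $16.00 = $3,262.45
Ending inventory: 125 @ $16.00 + 347 @ $12.00 = $6,164.00

COGS = $3,262.45; ending inventory = $6,164.00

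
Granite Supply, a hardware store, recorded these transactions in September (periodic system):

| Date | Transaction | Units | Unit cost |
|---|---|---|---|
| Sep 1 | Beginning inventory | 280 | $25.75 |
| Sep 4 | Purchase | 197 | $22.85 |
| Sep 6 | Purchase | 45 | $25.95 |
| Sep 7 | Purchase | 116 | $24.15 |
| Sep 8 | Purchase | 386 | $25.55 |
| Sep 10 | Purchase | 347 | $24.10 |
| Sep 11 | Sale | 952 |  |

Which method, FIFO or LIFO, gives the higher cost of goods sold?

FIFO

FIFO COGS: 280 @ $25.75 + 197 @ $22.85 + 45 @ $25.95 + 116 @ $24.15 + 314 @ $25.55 = $23,703.30
LIFO COGS: 347 @ $24.10 + 386 @ $25.55 + 116 @ $24.15 + 45 @ $25.95 + 58 @ $22.85 = $23,519.45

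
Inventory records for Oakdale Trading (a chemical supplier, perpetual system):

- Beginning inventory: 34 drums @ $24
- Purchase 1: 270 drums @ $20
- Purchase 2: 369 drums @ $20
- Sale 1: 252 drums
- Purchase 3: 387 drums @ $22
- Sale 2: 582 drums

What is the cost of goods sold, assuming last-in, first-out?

Sale 1 (252) [LIFO — newest first]: 252 @ $20 = $5,040
Sale 2 (582) [LIFO — newest first]: 387 @ $22 + 117 @ $20 + 78 @ $20 = $12,414
Total COGS = $5,040 + $12,414 = $17,454
Ending inventory: 34 @ $24 + 192 @ $20 = $4,656
Check: goods available $22,110 = COGS $17,454 + ending $4,656

COGS = $17,454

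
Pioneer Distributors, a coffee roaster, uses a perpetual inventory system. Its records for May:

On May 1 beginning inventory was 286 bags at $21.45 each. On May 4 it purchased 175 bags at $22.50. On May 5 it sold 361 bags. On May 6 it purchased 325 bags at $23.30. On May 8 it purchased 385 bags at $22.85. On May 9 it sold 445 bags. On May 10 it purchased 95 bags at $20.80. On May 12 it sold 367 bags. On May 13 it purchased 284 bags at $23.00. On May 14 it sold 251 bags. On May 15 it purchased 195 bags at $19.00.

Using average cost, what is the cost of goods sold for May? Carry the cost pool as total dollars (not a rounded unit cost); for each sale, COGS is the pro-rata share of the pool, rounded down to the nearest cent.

After May 1: 286 on hand, pool $6,134.70 (≈ $21.4500 each)
After May 4: 461 on hand, pool $10,072.20 (≈ $21.8486 each)
May 5, sell 361: 361/461 × $10,072.20 → $7,887.34
After May 6: 425 on hand, pool $9,757.36 (≈ $22.9585 each)
After May 8: 810 on hand, pool $18,554.61 (≈ $22.9069 each)
May 9, sell 445: 445/810 × $18,554.61 → $10,193.58
After May 10: 460 on hand, pool $10,337.03 (≈ $22.4718 each)
May 12, sell 367: 367/460 × $10,337.03 → $8,247.15
After May 13: 377 on hand, pool $8,621.88 (≈ $22.8697 each)
May 14, sell 251: 251/377 × $8,621.88 → $5,740.29
After May 15: 321 on hand, pool $6,586.59 (≈ $20.5190 each)
Total COGS = $7,887.34 + $10,193.58 + $8,247.15 + $5,740.29 = $32,068.36
Ending inventory (cost pool remaining) = $6,586.59

COGS = $32,068.36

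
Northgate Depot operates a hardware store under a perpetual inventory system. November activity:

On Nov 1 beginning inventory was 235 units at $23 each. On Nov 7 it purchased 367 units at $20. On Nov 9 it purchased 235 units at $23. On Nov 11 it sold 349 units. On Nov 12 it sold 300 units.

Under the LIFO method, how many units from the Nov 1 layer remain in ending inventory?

Nov 11, 349 sold [LIFO — newest first]: 235 @ $23 + 114 @ $20 = $7,685
Nov 12, 300 sold [LIFO — newest first]: 253 @ $20 + 47 @ $23 = $6,141
Total COGS = $7,685 + $6,141 = $13,826
Ending inventory: 188 @ $23 = $4,324

188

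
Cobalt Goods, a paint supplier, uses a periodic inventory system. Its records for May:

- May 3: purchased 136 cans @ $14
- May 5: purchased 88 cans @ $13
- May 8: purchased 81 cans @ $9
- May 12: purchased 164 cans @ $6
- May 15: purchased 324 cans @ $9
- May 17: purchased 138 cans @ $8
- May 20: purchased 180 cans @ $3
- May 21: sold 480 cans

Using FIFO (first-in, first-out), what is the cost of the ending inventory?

May 21, 480 sold [FIFO — oldest first]: 136 @ $14 + 88 @ $13 + 81 @ $9 + 164 @ $6 + 11 @ $9 = $4,860
Ending inventory: 313 @ $9 + 138 @ $8 + 180 @ $3 = $4,461
Check: goods available $9,321 = COGS $4,860 + ending $4,461

Ending inventory = $4,461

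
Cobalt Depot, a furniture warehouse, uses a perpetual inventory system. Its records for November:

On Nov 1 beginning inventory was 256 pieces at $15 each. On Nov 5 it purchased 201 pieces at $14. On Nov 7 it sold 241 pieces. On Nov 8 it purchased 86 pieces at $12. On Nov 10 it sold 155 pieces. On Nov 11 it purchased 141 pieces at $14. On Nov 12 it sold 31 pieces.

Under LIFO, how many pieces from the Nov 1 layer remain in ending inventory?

147

Nov 7, 241 sold [LIFO — newest first]: 201 @ $14 + 40 @ $15 = $3,414
Nov 10, 155 sold [LIFO — newest first]: 86 @ $12 + 69 @ $15 = $2,067
Nov 12, 31 sold [LIFO — newest first]: 31 @ $14 = $434
Total COGS = $3,414 + $2,067 + $434 = $5,915
Ending inventory: 147 @ $15 + 110 @ $14 = $3,745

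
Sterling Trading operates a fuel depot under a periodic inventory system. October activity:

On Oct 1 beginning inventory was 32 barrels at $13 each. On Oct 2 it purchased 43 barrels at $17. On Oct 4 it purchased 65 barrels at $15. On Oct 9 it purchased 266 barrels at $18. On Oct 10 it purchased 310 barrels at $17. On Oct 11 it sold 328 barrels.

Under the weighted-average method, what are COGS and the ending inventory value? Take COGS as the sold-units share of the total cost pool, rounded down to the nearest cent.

COGS = $5,579.66; ending inventory = $6,600.34

Oct 11, sell 328: 328/716 × $12,180.00 → $5,579.66
Ending inventory (cost pool remaining) = $6,600.34
Check: goods available $12,180.00 = COGS $5,579.66 + ending $6,600.34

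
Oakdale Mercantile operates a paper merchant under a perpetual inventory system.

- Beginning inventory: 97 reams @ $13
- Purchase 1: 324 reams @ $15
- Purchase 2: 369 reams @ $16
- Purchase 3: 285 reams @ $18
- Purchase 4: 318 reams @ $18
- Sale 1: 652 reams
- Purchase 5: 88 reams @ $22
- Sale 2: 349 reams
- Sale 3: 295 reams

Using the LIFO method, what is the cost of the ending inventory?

Sale 1 (652) [LIFO — newest first]: 318 @ $18 + 285 @ $18 + 49 @ $16 = $11,638
Sale 2 (349) [LIFO — newest first]: 88 @ $22 + 261 @ $16 = $6,112
Sale 3 (295) [LIFO — newest first]: 59 @ $16 + 236 @ $15 = $4,484
Total COGS = $11,638 + $6,112 + $4,484 = $22,234
Ending inventory: 97 @ $13 + 88 @ $15 = $2,581
Check: goods available $24,815 = COGS $22,234 + ending $2,581

Ending inventory = $2,581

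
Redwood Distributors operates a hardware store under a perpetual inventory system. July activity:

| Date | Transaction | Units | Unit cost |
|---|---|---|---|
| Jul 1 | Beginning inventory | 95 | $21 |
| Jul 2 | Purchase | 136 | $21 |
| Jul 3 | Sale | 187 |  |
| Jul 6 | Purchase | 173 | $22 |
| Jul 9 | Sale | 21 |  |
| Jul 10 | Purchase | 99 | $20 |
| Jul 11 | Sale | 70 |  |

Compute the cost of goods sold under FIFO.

COGS = $5,885

Jul 3, 187 sold [FIFO — oldest first]: 95 @ $21 + 92 @ $21 = $3,927
Jul 9, 21 sold [FIFO — oldest first]: 21 @ $21 = $441
Jul 11, 70 sold [FIFO — oldest first]: 23 @ $21 + 47 @ $22 = $1,517
Total COGS = $3,927 + $441 + $1,517 = $5,885
Ending inventory: 126 @ $22 + 99 @ $20 = $4,752
Check: goods available $10,637 = COGS $5,885 + ending $4,752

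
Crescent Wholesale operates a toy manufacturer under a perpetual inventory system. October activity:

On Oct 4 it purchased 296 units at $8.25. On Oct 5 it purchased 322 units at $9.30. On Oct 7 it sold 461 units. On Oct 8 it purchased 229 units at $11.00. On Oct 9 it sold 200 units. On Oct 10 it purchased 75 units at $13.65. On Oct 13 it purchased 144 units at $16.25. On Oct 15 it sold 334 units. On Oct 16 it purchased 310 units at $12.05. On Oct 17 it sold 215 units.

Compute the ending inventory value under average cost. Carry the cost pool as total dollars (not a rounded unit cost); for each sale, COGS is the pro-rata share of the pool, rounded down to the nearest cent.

Ending inventory = $2,028.02

After Oct 4: 296 on hand, pool $2,442.00 (≈ $8.2500 each)
After Oct 5: 618 on hand, pool $5,436.60 (≈ $8.7971 each)
Oct 7, sell 461: 461/618 × $5,436.60 → $4,055.45
After Oct 8: 386 on hand, pool $3,900.15 (≈ $10.1040 each)
Oct 9, sell 200: 200/386 × $3,900.15 → $2,020.80
After Oct 10: 261 on hand, pool $2,903.10 (≈ $11.1230 each)
After Oct 13: 405 on hand, pool $5,243.10 (≈ $12.9459 each)
Oct 15, sell 334: 334/405 × $5,243.10 → $4,323.93
After Oct 16: 381 on hand, pool $4,654.67 (≈ $12.2170 each)
Oct 17, sell 215: 215/381 × $4,654.67 → $2,626.65
Total COGS = $4,055.45 + $2,020.80 + $4,323.93 + $2,626.65 = $13,026.83
Ending inventory (cost pool remaining) = $2,028.02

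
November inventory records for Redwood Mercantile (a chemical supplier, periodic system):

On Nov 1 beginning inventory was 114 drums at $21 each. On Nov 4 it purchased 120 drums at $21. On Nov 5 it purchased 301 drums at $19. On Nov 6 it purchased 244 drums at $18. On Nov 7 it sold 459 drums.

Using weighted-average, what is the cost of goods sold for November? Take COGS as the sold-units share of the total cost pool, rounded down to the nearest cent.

COGS = $8,852.98

Nov 7, sell 459: 459/779 × $15,025.00 → $8,852.98
Ending inventory (cost pool remaining) = $6,172.02
Check: goods available $15,025.00 = COGS $8,852.98 + ending $6,172.02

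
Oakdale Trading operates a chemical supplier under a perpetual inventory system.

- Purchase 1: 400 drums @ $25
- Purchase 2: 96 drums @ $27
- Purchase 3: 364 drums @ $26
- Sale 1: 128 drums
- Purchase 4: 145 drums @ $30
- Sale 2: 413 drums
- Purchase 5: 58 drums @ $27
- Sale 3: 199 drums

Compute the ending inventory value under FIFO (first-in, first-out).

Sale 1 (128) [FIFO — oldest first]: 128 @ $25 = $3,200
Sale 2 (413) [FIFO — oldest first]: 272 @ $25 + 96 @ $27 + 45 @ $26 = $10,562
Sale 3 (199) [FIFO — oldest first]: 199 @ $26 = $5,174
Total COGS = $3,200 + $10,562 + $5,174 = $18,936
Ending inventory: 120 @ $26 + 145 @ $30 + 58 @ $27 = $9,036
Check: goods available $27,972 = COGS $18,936 + ending $9,036

Ending inventory = $9,036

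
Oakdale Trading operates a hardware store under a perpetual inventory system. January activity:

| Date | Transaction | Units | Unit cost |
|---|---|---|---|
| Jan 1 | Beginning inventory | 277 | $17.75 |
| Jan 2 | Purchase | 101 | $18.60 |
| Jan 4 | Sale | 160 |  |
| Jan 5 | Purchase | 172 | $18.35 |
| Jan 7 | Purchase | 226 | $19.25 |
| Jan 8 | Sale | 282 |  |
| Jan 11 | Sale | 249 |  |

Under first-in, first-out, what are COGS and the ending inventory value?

COGS = $12,665.80; ending inventory = $1,636.25

Jan 4, 160 sold [FIFO — oldest first]: 160 @ $17.75 = $2,840.00
Jan 8, 282 sold [FIFO — oldest first]: 117 @ $17.75 + 101 @ $18.60 + 64 @ $18.35 = $5,129.75
Jan 11, 249 sold [FIFO — oldest first]: 108 @ $18.35 + 141 @ $19.25 = $4,696.05
Total COGS = $2,840.00 + $5,129.75 + $4,696.05 = $12,665.80
Ending inventory: 85 @ $19.25 = $1,636.25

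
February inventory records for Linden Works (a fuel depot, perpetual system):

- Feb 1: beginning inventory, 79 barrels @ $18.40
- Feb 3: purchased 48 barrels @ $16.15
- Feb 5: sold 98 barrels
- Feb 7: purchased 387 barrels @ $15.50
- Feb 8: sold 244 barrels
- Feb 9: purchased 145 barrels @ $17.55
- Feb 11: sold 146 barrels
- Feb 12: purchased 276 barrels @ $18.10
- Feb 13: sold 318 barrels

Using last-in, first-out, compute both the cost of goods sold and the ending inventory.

Feb 5, 98 sold [LIFO — newest first]: 48 @ $16.15 + 50 @ $18.40 = $1,695.20
Feb 8, 244 sold [LIFO — newest first]: 244 @ $15.50 = $3,782.00
Feb 11, 146 sold [LIFO — newest first]: 145 @ $17.55 + 1 @ $15.50 = $2,560.25
Feb 13, 318 sold [LIFO — newest first]: 276 @ $18.10 + 42 @ $15.50 = $5,646.60
Total COGS = $1,695.20 + $3,782.00 + $2,560.25 + $5,646.60 = $13,684.05
Ending inventory: 29 @ $18.40 + 100 @ $15.50 = $2,083.60

COGS = $13,684.05; ending inventory = $2,083.60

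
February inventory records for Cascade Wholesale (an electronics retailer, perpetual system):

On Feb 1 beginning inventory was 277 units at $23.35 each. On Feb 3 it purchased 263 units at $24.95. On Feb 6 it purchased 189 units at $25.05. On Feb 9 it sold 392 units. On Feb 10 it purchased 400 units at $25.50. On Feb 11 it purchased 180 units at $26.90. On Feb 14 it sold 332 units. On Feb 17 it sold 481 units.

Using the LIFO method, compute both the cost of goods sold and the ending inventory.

Feb 9, 392 sold [LIFO — newest first]: 189 @ $25.05 + 203 @ $24.95 = $9,799.30
Feb 14, 332 sold [LIFO — newest first]: 180 @ $26.90 + 152 @ $25.50 = $8,718.00
Feb 17, 481 sold [LIFO — newest first]: 248 @ $25.50 + 60 @ $24.95 + 173 @ $23.35 = $11,860.55
Total COGS = $9,799.30 + $8,718.00 + $11,860.55 = $30,377.85
Ending inventory: 104 @ $23.35 = $2,428.40

COGS = $30,377.85; ending inventory = $2,428.40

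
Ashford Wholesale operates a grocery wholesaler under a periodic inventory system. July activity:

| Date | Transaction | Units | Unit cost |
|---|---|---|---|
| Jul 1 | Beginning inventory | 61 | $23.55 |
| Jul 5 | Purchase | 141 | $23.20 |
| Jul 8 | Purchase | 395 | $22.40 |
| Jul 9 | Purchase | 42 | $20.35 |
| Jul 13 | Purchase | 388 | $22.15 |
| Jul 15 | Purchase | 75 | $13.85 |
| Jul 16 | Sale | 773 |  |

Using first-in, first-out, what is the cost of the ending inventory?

Jul 16, 773 sold [FIFO — oldest first]: 61 @ $23.55 + 141 @ $23.20 + 395 @ $22.40 + 42 @ $20.35 + 134 @ $22.15 = $17,378.55
Ending inventory: 254 @ $22.15 + 75 @ $13.85 = $6,664.85

Ending inventory = $6,664.85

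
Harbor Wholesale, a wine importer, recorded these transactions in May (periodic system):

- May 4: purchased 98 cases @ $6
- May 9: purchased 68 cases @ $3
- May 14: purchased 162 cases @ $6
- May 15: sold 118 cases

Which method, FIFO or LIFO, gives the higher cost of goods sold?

LIFO

FIFO COGS: 98 @ $6 + 20 @ $3 = $648
LIFO COGS: 118 @ $6 = $708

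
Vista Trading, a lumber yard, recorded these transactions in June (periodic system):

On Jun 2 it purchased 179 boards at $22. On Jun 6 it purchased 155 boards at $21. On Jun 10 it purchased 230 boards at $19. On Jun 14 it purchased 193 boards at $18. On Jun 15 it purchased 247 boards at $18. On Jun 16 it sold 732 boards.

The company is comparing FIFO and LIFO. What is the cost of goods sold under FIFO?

COGS = $14,587

FIFO COGS: 179 @ $22 + 155 @ $21 + 230 @ $19 + 168 @ $18 = $14,587
LIFO COGS: 247 @ $18 + 193 @ $18 + 230 @ $19 + 62 @ $21 = $13,592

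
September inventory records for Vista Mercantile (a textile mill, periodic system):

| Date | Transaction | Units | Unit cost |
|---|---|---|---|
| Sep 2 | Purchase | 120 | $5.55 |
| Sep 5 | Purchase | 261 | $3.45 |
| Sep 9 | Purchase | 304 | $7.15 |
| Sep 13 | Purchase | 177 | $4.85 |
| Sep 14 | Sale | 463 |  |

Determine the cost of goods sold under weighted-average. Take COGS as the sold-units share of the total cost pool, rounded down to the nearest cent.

COGS = $2,469.95

Sep 14, sell 463: 463/862 × $4,598.50 → $2,469.95
Ending inventory (cost pool remaining) = $2,128.55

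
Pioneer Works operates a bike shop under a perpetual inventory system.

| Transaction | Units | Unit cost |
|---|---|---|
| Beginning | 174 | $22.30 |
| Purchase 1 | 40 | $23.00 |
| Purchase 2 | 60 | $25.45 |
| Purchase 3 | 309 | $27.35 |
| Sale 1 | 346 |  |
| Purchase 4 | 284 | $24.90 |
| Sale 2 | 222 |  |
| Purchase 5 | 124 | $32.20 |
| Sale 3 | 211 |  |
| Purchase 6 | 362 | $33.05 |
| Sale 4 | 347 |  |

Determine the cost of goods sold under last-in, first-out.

Sale 1 (346) [LIFO — newest first]: 309 @ $27.35 + 37 @ $25.45 = $9,392.80
Sale 2 (222) [LIFO — newest first]: 222 @ $24.90 = $5,527.80
Sale 3 (211) [LIFO — newest first]: 124 @ $32.20 + 62 @ $24.90 + 23 @ $25.45 + 2 @ $23.00 = $6,167.95
Sale 4 (347) [LIFO — newest first]: 347 @ $33.05 = $11,468.35
Total COGS = $9,392.80 + $5,527.80 + $6,167.95 + $11,468.35 = $32,556.90
Ending inventory: 174 @ $22.30 + 38 @ $23.00 + 15 @ $33.05 = $5,249.95

COGS = $32,556.90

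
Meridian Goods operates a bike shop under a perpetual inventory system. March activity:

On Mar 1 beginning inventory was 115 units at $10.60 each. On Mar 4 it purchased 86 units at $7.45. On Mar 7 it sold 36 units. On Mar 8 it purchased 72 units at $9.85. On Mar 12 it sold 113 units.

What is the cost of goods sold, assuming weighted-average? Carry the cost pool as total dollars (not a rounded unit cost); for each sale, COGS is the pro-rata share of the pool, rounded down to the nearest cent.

COGS = $1,399.10

After Mar 1: 115 on hand, pool $1,219.00 (≈ $10.6000 each)
After Mar 4: 201 on hand, pool $1,859.70 (≈ $9.2522 each)
Mar 7, sell 36: 36/201 × $1,859.70 → $333.08
After Mar 8: 237 on hand, pool $2,235.82 (≈ $9.4338 each)
Mar 12, sell 113: 113/237 × $2,235.82 → $1,066.02
Total COGS = $333.08 + $1,066.02 = $1,399.10
Ending inventory (cost pool remaining) = $1,169.80
Check: goods available $2,568.90 = COGS $1,399.10 + ending $1,169.80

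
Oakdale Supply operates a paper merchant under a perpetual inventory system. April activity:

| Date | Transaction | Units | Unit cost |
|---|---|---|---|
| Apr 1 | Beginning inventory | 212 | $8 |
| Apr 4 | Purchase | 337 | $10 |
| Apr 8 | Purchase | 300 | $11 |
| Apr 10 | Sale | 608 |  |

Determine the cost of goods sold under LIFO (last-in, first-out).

COGS = $6,380

Apr 10, 608 sold [LIFO — newest first]: 300 @ $11 + 308 @ $10 = $6,380
Ending inventory: 212 @ $8 + 29 @ $10 = $1,986
Check: goods available $8,366 = COGS $6,380 + ending $1,986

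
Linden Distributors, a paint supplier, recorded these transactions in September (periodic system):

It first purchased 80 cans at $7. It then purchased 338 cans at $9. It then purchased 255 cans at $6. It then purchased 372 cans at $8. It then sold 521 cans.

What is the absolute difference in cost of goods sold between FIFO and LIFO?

FIFO COGS: 80 @ $7 + 338 @ $9 + 103 @ $6 = $4,220
LIFO COGS: 372 @ $8 + 149 @ $6 = $3,870
Difference = |$4,220 − $3,870| = $350

$350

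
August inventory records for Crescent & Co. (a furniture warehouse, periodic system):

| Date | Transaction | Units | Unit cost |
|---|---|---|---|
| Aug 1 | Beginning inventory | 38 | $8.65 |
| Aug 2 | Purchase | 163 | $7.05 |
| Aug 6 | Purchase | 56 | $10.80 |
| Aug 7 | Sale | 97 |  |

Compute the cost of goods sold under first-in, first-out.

Aug 7, 97 sold [FIFO — oldest first]: 38 @ $8.65 + 59 @ $7.05 = $744.65
Ending inventory: 104 @ $7.05 + 56 @ $10.80 = $1,338.00

COGS = $744.65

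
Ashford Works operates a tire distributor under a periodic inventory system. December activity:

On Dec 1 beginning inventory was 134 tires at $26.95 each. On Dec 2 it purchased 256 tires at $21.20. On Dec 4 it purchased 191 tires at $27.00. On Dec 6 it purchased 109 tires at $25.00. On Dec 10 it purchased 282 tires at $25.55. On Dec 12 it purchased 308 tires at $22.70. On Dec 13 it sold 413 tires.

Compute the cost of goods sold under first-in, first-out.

Dec 13, 413 sold [FIFO — oldest first]: 134 @ $26.95 + 256 @ $21.20 + 23 @ $27.00 = $9,659.50
Ending inventory: 168 @ $27.00 + 109 @ $25.00 + 282 @ $25.55 + 308 @ $22.70 = $21,457.70

COGS = $9,659.50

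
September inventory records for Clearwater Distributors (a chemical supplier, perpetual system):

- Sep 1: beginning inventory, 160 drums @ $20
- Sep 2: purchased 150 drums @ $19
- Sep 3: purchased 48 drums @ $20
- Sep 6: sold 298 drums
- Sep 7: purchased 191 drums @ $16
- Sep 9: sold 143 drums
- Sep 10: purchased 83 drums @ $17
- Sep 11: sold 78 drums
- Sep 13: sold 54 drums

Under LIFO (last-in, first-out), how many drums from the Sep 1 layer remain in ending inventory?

59

Sep 6, 298 sold [LIFO — newest first]: 48 @ $20 + 150 @ $19 + 100 @ $20 = $5,810
Sep 9, 143 sold [LIFO — newest first]: 143 @ $16 = $2,288
Sep 11, 78 sold [LIFO — newest first]: 78 @ $17 = $1,326
Sep 13, 54 sold [LIFO — newest first]: 5 @ $17 + 48 @ $16 + 1 @ $20 = $873
Total COGS = $5,810 + $2,288 + $1,326 + $873 = $10,297
Ending inventory: 59 @ $20 = $1,180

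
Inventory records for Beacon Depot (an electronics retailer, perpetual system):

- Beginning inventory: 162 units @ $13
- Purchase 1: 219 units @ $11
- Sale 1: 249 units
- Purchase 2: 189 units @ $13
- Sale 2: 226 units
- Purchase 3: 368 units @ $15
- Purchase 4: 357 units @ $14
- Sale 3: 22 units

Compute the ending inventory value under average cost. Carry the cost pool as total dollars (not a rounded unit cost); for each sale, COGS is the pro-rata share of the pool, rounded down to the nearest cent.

After Beginning: 162 on hand, pool $2,106.00 (≈ $13.0000 each)
After Purchase 1: 381 on hand, pool $4,515.00 (≈ $11.8504 each)
Sale 1, sell 249: 249/381 × $4,515.00 → $2,950.74
After Purchase 2: 321 on hand, pool $4,021.26 (≈ $12.5273 each)
Sale 2, sell 226: 226/321 × $4,021.26 → $2,831.16
After Purchase 3: 463 on hand, pool $6,710.10 (≈ $14.4927 each)
After Purchase 4: 820 on hand, pool $11,708.10 (≈ $14.2782 each)
Sale 3, sell 22: 22/820 × $11,708.10 → $314.11
Total COGS = $2,950.74 + $2,831.16 + $314.11 = $6,096.01
Ending inventory (cost pool remaining) = $11,393.99
Check: goods available $17,490.00 = COGS $6,096.01 + ending $11,393.99

Ending inventory = $11,393.99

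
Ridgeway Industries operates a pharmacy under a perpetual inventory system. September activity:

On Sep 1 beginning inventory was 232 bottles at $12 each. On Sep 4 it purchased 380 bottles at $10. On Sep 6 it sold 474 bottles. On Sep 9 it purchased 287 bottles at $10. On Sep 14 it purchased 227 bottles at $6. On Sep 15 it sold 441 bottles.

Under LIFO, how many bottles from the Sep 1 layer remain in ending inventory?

Sep 6, 474 sold [LIFO — newest first]: 380 @ $10 + 94 @ $12 = $4,928
Sep 15, 441 sold [LIFO — newest first]: 227 @ $6 + 214 @ $10 = $3,502
Total COGS = $4,928 + $3,502 = $8,430
Ending inventory: 138 @ $12 + 73 @ $10 = $2,386

138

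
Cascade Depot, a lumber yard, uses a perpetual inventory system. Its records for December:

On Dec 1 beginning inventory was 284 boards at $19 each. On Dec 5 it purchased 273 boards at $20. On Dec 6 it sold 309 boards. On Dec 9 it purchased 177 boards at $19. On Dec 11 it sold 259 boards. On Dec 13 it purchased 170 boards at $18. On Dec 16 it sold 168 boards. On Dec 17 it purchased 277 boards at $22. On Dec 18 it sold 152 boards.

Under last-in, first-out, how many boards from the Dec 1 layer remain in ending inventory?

Dec 6, 309 sold [LIFO — newest first]: 273 @ $20 + 36 @ $19 = $6,144
Dec 11, 259 sold [LIFO — newest first]: 177 @ $19 + 82 @ $19 = $4,921
Dec 16, 168 sold [LIFO — newest first]: 168 @ $18 = $3,024
Dec 18, 152 sold [LIFO — newest first]: 152 @ $22 = $3,344
Total COGS = $6,144 + $4,921 + $3,024 + $3,344 = $17,433
Ending inventory: 166 @ $19 + 2 @ $18 + 125 @ $22 = $5,940

166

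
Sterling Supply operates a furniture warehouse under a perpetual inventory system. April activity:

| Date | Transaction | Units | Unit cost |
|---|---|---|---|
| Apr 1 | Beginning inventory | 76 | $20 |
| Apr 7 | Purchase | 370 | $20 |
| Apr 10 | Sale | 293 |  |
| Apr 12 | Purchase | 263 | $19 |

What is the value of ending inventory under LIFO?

Ending inventory = $8,057

Apr 10, 293 sold [LIFO — newest first]: 293 @ $20 = $5,860
Ending inventory: 76 @ $20 + 77 @ $20 + 263 @ $19 = $8,057
Check: goods available $13,917 = COGS $5,860 + ending $8,057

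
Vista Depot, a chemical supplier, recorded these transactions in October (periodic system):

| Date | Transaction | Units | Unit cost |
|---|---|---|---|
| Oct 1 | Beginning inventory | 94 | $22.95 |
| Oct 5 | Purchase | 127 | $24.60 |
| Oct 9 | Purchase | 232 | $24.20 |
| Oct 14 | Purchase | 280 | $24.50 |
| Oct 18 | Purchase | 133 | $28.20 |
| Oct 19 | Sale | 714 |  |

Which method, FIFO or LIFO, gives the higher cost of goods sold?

FIFO COGS: 94 @ $22.95 + 127 @ $24.60 + 232 @ $24.20 + 261 @ $24.50 = $17,290.40
LIFO COGS: 133 @ $28.20 + 280 @ $24.50 + 232 @ $24.20 + 69 @ $24.60 = $17,922.40

LIFO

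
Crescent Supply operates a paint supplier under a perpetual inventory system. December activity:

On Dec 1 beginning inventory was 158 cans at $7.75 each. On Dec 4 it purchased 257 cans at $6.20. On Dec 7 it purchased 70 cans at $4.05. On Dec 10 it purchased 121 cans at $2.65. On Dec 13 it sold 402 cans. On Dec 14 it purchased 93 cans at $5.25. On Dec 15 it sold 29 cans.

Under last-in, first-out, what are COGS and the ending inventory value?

COGS = $2,064.60; ending inventory = $1,845.70

Dec 13, 402 sold [LIFO — newest first]: 121 @ $2.65 + 70 @ $4.05 + 211 @ $6.20 = $1,912.35
Dec 15, 29 sold [LIFO — newest first]: 29 @ $5.25 = $152.25
Total COGS = $1,912.35 + $152.25 = $2,064.60
Ending inventory: 158 @ $7.75 + 46 @ $6.20 + 64 @ $5.25 = $1,845.70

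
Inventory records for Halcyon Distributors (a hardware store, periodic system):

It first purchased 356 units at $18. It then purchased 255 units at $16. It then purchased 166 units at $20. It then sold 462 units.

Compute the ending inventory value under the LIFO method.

Sale 1 (462) [LIFO — newest first]: 166 @ $20 + 255 @ $16 + 41 @ $18 = $8,138
Ending inventory: 315 @ $18 = $5,670

Ending inventory = $5,670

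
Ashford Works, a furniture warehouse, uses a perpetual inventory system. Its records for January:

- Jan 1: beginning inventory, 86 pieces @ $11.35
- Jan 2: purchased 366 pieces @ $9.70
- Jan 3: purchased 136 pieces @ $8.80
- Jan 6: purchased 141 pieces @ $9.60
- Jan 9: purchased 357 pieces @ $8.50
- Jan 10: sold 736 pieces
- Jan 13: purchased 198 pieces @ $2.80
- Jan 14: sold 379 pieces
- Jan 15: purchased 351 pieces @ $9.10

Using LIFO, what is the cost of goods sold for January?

Jan 10, 736 sold [LIFO — newest first]: 357 @ $8.50 + 141 @ $9.60 + 136 @ $8.80 + 102 @ $9.70 = $6,574.30
Jan 14, 379 sold [LIFO — newest first]: 198 @ $2.80 + 181 @ $9.70 = $2,310.10
Total COGS = $6,574.30 + $2,310.10 = $8,884.40
Ending inventory: 86 @ $11.35 + 83 @ $9.70 + 351 @ $9.10 = $4,975.30

COGS = $8,884.40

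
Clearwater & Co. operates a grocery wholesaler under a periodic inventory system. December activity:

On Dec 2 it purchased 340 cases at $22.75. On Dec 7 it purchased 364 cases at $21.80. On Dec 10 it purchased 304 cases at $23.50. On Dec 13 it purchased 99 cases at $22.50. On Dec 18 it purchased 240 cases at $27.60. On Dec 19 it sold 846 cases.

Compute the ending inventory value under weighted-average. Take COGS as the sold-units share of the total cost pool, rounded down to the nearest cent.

Dec 19, sell 846: 846/1347 × $31,665.70 → $19,888.03
Ending inventory (cost pool remaining) = $11,777.67
Check: goods available $31,665.70 = COGS $19,888.03 + ending $11,777.67

Ending inventory = $11,777.67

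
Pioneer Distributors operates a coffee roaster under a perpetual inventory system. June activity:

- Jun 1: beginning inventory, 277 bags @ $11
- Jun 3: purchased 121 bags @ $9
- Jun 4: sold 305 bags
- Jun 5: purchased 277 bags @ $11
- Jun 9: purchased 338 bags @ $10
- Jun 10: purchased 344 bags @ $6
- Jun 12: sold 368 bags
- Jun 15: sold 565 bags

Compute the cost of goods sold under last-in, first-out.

Jun 4, 305 sold [LIFO — newest first]: 121 @ $9 + 184 @ $11 = $3,113
Jun 12, 368 sold [LIFO — newest first]: 344 @ $6 + 24 @ $10 = $2,304
Jun 15, 565 sold [LIFO — newest first]: 314 @ $10 + 251 @ $11 = $5,901
Total COGS = $3,113 + $2,304 + $5,901 = $11,318
Ending inventory: 93 @ $11 + 26 @ $11 = $1,309
Check: goods available $12,627 = COGS $11,318 + ending $1,309

COGS = $11,318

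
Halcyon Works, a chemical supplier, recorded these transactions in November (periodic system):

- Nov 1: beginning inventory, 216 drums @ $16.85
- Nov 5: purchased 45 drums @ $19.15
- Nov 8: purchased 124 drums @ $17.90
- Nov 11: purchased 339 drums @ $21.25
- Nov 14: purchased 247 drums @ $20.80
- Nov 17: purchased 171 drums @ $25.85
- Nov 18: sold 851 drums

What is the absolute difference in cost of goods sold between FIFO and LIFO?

FIFO COGS: 216 @ $16.85 + 45 @ $19.15 + 124 @ $17.90 + 339 @ $21.25 + 127 @ $20.80 = $16,566.30
LIFO COGS: 171 @ $25.85 + 247 @ $20.80 + 339 @ $21.25 + 94 @ $17.90 = $18,444.30
Difference = |$16,566.30 − $18,444.30| = $1,878.00

$1,878.00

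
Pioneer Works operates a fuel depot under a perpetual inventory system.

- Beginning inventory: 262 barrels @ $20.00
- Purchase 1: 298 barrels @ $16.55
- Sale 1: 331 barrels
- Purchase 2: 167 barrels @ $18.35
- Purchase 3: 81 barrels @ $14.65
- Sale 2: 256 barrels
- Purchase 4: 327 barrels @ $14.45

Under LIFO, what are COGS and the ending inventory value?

COGS = $10,003.00; ending inventory = $9,145.15

Sale 1 (331) [LIFO — newest first]: 298 @ $16.55 + 33 @ $20.00 = $5,591.90
Sale 2 (256) [LIFO — newest first]: 81 @ $14.65 + 167 @ $18.35 + 8 @ $20.00 = $4,411.10
Total COGS = $5,591.90 + $4,411.10 = $10,003.00
Ending inventory: 221 @ $20.00 + 327 @ $14.45 = $9,145.15
Check: goods available $19,148.15 = COGS $10,003.00 + ending $9,145.15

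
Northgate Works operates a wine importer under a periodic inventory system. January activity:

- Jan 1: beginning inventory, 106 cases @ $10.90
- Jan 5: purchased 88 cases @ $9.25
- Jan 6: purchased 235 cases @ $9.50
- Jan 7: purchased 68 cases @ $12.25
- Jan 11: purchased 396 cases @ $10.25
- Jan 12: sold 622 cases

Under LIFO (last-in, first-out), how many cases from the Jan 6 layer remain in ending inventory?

Jan 12, 622 sold [LIFO — newest first]: 396 @ $10.25 + 68 @ $12.25 + 158 @ $9.50 = $6,393.00
Ending inventory: 106 @ $10.90 + 88 @ $9.25 + 77 @ $9.50 = $2,700.90
Check: goods available $9,093.90 = COGS $6,393.00 + ending $2,700.90

77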